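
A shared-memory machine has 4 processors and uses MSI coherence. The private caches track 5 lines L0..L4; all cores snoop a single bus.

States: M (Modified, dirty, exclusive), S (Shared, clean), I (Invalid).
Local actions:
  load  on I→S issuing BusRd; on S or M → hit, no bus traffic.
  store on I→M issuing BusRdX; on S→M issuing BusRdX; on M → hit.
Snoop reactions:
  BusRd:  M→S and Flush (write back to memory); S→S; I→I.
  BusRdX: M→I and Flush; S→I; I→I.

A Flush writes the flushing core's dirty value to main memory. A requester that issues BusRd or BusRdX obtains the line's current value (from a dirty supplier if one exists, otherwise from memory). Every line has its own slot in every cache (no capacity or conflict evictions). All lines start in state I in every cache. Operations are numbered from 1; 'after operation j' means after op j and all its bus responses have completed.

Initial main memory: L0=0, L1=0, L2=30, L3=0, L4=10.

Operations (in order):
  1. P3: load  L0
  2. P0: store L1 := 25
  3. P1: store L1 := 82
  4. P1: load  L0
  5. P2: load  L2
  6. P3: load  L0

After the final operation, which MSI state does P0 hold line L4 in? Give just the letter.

[1] P3: load  L0 | P0:I, P1:I, P2:I, P3:S(0) | bus: BusRd
[2] P0: store L1 := 25 | P0:M(25), P1:I, P2:I, P3:I | bus: BusRdX
[3] P1: store L1 := 82 | P0:I, P1:M(82), P2:I, P3:I | bus: BusRdX,Flush
[4] P1: load  L0 | P0:I, P1:S(0), P2:I, P3:S(0) | bus: BusRd
[5] P2: load  L2 | P0:I, P1:I, P2:S(30), P3:I | bus: BusRd
[6] P3: load  L0 | P0:I, P1:S(0), P2:I, P3:S(0) | bus: none

state = I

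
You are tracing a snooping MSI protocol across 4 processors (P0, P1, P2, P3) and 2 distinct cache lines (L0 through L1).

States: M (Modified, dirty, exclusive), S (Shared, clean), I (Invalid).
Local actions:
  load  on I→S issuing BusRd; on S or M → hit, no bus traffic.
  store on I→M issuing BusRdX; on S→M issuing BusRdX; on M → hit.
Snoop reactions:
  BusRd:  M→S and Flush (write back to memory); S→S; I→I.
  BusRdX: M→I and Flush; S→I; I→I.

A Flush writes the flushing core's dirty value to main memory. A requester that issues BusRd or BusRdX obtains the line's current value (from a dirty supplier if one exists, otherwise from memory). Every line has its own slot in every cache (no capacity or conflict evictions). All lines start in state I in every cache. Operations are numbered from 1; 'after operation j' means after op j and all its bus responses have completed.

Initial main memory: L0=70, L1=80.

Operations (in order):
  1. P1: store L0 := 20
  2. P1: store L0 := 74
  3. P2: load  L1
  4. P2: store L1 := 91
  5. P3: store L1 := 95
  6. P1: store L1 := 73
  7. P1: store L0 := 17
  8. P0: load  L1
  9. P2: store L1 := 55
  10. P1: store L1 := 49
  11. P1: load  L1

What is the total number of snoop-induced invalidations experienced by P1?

invalidations = 1

step 1: P1: store L0 := 20  ⟶  IMII  (L0)  txn=BusRdX  M[L0]=70
step 2: P1: store L0 := 74  ⟶  IMII  (L0)  txn=∅  M[L0]=70
step 3: P2: load  L1  ⟶  IISI  (L1)  txn=BusRd  M[L1]=80
step 4: P2: store L1 := 91  ⟶  IIMI  (L1)  txn=BusRdX  M[L1]=80
step 5: P3: store L1 := 95  ⟶  IIIM  (L1)  txn=BusRdX+Flush  M[L1]=91
step 6: P1: store L1 := 73  ⟶  IMII  (L1)  txn=BusRdX+Flush  M[L1]=95
step 7: P1: store L0 := 17  ⟶  IMII  (L0)  txn=∅  M[L0]=70
step 8: P0: load  L1  ⟶  SSII  (L1)  txn=BusRd+Flush  M[L1]=73
step 9: P2: store L1 := 55  ⟶  IIMI  (L1)  txn=BusRdX  M[L1]=73
step 10: P1: store L1 := 49  ⟶  IMII  (L1)  txn=BusRdX+Flush  M[L1]=55
step 11: P1: load  L1  ⟶  IMII  (L1)  txn=∅  M[L1]=55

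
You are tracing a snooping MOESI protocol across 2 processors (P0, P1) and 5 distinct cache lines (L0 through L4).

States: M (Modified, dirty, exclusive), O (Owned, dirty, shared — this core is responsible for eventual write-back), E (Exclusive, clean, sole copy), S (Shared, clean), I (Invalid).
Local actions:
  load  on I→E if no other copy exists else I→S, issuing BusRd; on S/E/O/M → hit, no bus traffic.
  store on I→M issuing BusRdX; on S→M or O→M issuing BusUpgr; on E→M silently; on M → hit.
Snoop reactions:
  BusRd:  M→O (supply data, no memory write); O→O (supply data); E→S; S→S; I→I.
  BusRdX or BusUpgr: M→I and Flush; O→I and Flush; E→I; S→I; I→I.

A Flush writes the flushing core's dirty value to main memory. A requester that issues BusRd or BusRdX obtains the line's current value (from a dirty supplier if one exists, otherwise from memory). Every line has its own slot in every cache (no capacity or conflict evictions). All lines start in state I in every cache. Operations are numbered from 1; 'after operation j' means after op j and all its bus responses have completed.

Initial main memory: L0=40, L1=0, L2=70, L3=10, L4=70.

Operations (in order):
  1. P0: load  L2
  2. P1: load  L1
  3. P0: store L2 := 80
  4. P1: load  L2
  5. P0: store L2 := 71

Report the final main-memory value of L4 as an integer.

  op1 P0: load  L2 → E/I on L2; bus BusRd; mem=70
  op2 P1: load  L1 → I/E on L1; bus BusRd; mem=0
  op3 P0: store L2 := 80 → M/I on L2; bus (none); mem=70
  op4 P1: load  L2 → O/S on L2; bus BusRd; mem=70
  op5 P0: store L2 := 71 → M/I on L2; bus BusUpgr; mem=70

memory[L4] = 70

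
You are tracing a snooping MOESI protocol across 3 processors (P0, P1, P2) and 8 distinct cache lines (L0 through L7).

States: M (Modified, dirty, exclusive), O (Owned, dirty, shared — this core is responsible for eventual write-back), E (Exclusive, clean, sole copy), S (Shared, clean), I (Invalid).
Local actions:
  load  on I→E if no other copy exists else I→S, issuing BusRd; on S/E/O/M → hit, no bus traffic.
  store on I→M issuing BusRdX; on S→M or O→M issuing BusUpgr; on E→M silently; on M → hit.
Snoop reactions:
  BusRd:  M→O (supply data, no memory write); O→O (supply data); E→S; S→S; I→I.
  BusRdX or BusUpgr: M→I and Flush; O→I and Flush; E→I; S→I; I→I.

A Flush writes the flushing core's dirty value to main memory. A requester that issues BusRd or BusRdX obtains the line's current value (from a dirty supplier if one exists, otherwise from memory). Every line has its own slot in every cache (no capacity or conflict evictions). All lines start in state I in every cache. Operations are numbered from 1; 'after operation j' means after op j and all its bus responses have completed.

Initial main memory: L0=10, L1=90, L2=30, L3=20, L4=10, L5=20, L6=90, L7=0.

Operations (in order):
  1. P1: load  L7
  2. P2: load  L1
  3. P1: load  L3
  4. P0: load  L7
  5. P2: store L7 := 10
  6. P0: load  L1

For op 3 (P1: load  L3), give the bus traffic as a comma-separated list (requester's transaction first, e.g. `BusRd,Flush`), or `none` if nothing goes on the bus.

1. P1: load  L7  bus=[BusRd]  L7: P0=I P1=E P2=I  mem[L7]=0
2. P2: load  L1  bus=[BusRd]  L1: P0=I P1=I P2=E  mem[L1]=90
3. P1: load  L3  bus=[BusRd]  L3: P0=I P1=E P2=I  mem[L3]=20
4. P0: load  L7  bus=[BusRd]  L7: P0=S P1=S P2=I  mem[L7]=0
5. P2: store L7 := 10  bus=[BusRdX]  L7: P0=I P1=I P2=M  mem[L7]=0
6. P0: load  L1  bus=[BusRd]  L1: P0=S P1=I P2=S  mem[L1]=90

bus = BusRd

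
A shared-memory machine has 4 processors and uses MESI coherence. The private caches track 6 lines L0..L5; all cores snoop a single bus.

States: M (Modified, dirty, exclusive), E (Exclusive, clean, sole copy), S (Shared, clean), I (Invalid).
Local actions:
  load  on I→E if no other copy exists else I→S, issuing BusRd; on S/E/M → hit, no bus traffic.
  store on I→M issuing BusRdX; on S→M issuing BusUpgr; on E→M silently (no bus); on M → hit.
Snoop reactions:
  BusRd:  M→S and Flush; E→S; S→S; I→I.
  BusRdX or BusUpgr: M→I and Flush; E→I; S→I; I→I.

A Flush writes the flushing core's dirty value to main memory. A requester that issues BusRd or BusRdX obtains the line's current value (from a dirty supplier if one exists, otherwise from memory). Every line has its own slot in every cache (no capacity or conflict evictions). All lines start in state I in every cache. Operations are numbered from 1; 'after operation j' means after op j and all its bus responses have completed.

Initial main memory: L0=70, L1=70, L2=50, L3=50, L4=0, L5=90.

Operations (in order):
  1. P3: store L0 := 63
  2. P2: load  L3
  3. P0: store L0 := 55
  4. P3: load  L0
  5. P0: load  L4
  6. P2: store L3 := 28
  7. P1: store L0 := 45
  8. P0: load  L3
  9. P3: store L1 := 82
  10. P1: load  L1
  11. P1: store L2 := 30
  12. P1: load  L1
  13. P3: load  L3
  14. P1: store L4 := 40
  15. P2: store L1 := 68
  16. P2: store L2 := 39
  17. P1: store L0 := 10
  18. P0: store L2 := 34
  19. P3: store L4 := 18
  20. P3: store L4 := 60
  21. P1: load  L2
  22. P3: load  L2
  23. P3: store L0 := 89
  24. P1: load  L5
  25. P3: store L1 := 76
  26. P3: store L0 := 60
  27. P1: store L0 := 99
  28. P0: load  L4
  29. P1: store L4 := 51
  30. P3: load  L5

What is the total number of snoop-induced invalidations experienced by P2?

step 1: P3: store L0 := 63  ⟶  IIIM  (L0)  txn=BusRdX  M[L0]=70
step 2: P2: load  L3  ⟶  IIEI  (L3)  txn=BusRd  M[L3]=50
step 3: P0: store L0 := 55  ⟶  MIII  (L0)  txn=BusRdX+Flush  M[L0]=63
step 4: P3: load  L0  ⟶  SIIS  (L0)  txn=BusRd+Flush  M[L0]=55
step 5: P0: load  L4  ⟶  EIII  (L4)  txn=BusRd  M[L4]=0
step 6: P2: store L3 := 28  ⟶  IIMI  (L3)  txn=∅  M[L3]=50
step 7: P1: store L0 := 45  ⟶  IMII  (L0)  txn=BusRdX  M[L0]=55
step 8: P0: load  L3  ⟶  SISI  (L3)  txn=BusRd+Flush  M[L3]=28
step 9: P3: store L1 := 82  ⟶  IIIM  (L1)  txn=BusRdX  M[L1]=70
step 10: P1: load  L1  ⟶  ISIS  (L1)  txn=BusRd+Flush  M[L1]=82
step 11: P1: store L2 := 30  ⟶  IMII  (L2)  txn=BusRdX  M[L2]=50
step 12: P1: load  L1  ⟶  ISIS  (L1)  txn=∅  M[L1]=82
step 13: P3: load  L3  ⟶  SISS  (L3)  txn=BusRd  M[L3]=28
step 14: P1: store L4 := 40  ⟶  IMII  (L4)  txn=BusRdX  M[L4]=0
step 15: P2: store L1 := 68  ⟶  IIMI  (L1)  txn=BusRdX  M[L1]=82
step 16: P2: store L2 := 39  ⟶  IIMI  (L2)  txn=BusRdX+Flush  M[L2]=30
step 17: P1: store L0 := 10  ⟶  IMII  (L0)  txn=∅  M[L0]=55
step 18: P0: store L2 := 34  ⟶  MIII  (L2)  txn=BusRdX+Flush  M[L2]=39
step 19: P3: store L4 := 18  ⟶  IIIM  (L4)  txn=BusRdX+Flush  M[L4]=40
step 20: P3: store L4 := 60  ⟶  IIIM  (L4)  txn=∅  M[L4]=40
step 21: P1: load  L2  ⟶  SSII  (L2)  txn=BusRd+Flush  M[L2]=34
step 22: P3: load  L2  ⟶  SSIS  (L2)  txn=BusRd  M[L2]=34
step 23: P3: store L0 := 89  ⟶  IIIM  (L0)  txn=BusRdX+Flush  M[L0]=10
step 24: P1: load  L5  ⟶  IEII  (L5)  txn=BusRd  M[L5]=90
step 25: P3: store L1 := 76  ⟶  IIIM  (L1)  txn=BusRdX+Flush  M[L1]=68
step 26: P3: store L0 := 60  ⟶  IIIM  (L0)  txn=∅  M[L0]=10
step 27: P1: store L0 := 99  ⟶  IMII  (L0)  txn=BusRdX+Flush  M[L0]=60
step 28: P0: load  L4  ⟶  SIIS  (L4)  txn=BusRd+Flush  M[L4]=60
step 29: P1: store L4 := 51  ⟶  IMII  (L4)  txn=BusRdX  M[L4]=60
step 30: P3: load  L5  ⟶  ISIS  (L5)  txn=BusRd  M[L5]=90

invalidations = 2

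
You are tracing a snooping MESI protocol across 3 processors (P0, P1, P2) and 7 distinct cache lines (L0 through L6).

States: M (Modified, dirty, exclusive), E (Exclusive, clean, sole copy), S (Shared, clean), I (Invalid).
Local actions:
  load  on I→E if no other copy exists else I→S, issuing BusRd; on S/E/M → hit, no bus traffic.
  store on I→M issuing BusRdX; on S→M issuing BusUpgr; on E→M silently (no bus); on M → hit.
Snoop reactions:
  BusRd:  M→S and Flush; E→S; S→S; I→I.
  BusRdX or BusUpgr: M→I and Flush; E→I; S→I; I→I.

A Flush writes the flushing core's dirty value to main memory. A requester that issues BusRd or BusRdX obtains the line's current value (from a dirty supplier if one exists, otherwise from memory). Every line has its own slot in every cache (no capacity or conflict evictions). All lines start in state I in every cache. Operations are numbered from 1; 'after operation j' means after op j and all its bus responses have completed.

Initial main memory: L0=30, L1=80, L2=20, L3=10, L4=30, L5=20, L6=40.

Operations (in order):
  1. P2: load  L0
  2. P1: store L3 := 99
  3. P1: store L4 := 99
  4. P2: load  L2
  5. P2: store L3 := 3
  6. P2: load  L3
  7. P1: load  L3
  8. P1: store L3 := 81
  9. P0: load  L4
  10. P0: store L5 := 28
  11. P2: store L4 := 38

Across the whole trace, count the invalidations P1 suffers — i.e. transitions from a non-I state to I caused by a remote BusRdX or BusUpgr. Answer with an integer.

invalidations = 2

[1] P2: load  L0 | P0:I, P1:I, P2:E(30) | bus: BusRd
[2] P1: store L3 := 99 | P0:I, P1:M(99), P2:I | bus: BusRdX
[3] P1: store L4 := 99 | P0:I, P1:M(99), P2:I | bus: BusRdX
[4] P2: load  L2 | P0:I, P1:I, P2:E(20) | bus: BusRd
[5] P2: store L3 := 3 | P0:I, P1:I, P2:M(3) | bus: BusRdX,Flush
[6] P2: load  L3 | P0:I, P1:I, P2:M(3) | bus: none
[7] P1: load  L3 | P0:I, P1:S(3), P2:S(3) | bus: BusRd,Flush
[8] P1: store L3 := 81 | P0:I, P1:M(81), P2:I | bus: BusUpgr
[9] P0: load  L4 | P0:S(99), P1:S(99), P2:I | bus: BusRd,Flush
[10] P0: store L5 := 28 | P0:M(28), P1:I, P2:I | bus: BusRdX
[11] P2: store L4 := 38 | P0:I, P1:I, P2:M(38) | bus: BusRdX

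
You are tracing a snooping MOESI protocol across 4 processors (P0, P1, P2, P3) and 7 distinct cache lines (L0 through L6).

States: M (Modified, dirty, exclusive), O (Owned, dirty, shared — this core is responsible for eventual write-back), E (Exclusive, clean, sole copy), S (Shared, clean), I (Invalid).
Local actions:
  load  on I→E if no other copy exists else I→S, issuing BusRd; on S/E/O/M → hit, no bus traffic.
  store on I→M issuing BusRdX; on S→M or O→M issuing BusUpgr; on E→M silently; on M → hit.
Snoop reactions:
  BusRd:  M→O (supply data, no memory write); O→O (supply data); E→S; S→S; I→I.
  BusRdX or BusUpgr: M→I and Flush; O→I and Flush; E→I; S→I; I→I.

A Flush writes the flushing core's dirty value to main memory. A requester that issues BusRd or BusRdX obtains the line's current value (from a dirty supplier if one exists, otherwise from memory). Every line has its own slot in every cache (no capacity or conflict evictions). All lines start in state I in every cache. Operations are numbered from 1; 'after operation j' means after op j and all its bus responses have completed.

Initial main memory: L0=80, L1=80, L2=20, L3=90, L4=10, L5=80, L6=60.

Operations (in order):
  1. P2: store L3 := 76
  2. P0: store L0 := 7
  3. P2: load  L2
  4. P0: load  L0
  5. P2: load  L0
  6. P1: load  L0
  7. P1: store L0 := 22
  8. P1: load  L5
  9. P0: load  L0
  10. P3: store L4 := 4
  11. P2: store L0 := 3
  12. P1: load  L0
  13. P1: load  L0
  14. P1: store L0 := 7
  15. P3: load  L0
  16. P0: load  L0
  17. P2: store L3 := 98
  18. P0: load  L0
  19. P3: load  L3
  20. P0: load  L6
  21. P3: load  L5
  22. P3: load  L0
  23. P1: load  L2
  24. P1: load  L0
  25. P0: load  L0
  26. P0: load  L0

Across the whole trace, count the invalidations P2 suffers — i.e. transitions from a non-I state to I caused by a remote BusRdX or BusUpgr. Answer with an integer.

invalidations = 2

  op1 P2: store L3 := 76 → I/I/M/I on L3; bus BusRdX; mem=90
  op2 P0: store L0 := 7 → M/I/I/I on L0; bus BusRdX; mem=80
  op3 P2: load  L2 → I/I/E/I on L2; bus BusRd; mem=20
  op4 P0: load  L0 → M/I/I/I on L0; bus (none); mem=80
  op5 P2: load  L0 → O/I/S/I on L0; bus BusRd; mem=80
  op6 P1: load  L0 → O/S/S/I on L0; bus BusRd; mem=80
  op7 P1: store L0 := 22 → I/M/I/I on L0; bus BusUpgr Flush; mem=7
  op8 P1: load  L5 → I/E/I/I on L5; bus BusRd; mem=80
  op9 P0: load  L0 → S/O/I/I on L0; bus BusRd; mem=7
  op10 P3: store L4 := 4 → I/I/I/M on L4; bus BusRdX; mem=10
  op11 P2: store L0 := 3 → I/I/M/I on L0; bus BusRdX Flush; mem=22
  op12 P1: load  L0 → I/S/O/I on L0; bus BusRd; mem=22
  op13 P1: load  L0 → I/S/O/I on L0; bus (none); mem=22
  op14 P1: store L0 := 7 → I/M/I/I on L0; bus BusUpgr Flush; mem=3
  op15 P3: load  L0 → I/O/I/S on L0; bus BusRd; mem=3
  op16 P0: load  L0 → S/O/I/S on L0; bus BusRd; mem=3
  op17 P2: store L3 := 98 → I/I/M/I on L3; bus (none); mem=90
  op18 P0: load  L0 → S/O/I/S on L0; bus (none); mem=3
  op19 P3: load  L3 → I/I/O/S on L3; bus BusRd; mem=90
  op20 P0: load  L6 → E/I/I/I on L6; bus BusRd; mem=60
  op21 P3: load  L5 → I/S/I/S on L5; bus BusRd; mem=80
  op22 P3: load  L0 → S/O/I/S on L0; bus (none); mem=3
  op23 P1: load  L2 → I/S/S/I on L2; bus BusRd; mem=20
  op24 P1: load  L0 → S/O/I/S on L0; bus (none); mem=3
  op25 P0: load  L0 → S/O/I/S on L0; bus (none); mem=3
  op26 P0: load  L0 → S/O/I/S on L0; bus (none); mem=3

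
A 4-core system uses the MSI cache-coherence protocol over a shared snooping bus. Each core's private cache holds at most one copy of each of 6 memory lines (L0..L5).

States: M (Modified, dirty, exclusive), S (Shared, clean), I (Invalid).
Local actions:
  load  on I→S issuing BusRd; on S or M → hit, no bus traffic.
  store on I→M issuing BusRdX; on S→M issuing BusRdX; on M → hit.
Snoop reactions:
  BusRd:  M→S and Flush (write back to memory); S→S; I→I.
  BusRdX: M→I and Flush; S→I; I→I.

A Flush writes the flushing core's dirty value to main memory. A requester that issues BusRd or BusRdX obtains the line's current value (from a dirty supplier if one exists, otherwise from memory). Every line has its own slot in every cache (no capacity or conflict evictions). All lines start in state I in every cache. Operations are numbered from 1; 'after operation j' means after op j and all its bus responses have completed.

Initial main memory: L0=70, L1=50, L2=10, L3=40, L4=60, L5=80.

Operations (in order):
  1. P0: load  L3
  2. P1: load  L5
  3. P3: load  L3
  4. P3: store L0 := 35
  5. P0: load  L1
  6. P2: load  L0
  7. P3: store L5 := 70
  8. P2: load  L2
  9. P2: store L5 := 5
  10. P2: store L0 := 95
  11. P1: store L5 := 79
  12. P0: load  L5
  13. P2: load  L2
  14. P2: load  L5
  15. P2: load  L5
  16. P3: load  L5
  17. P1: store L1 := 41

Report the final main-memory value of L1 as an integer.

[1] P0: load  L3 | P0:S(40), P1:I, P2:I, P3:I | bus: BusRd
[2] P1: load  L5 | P0:I, P1:S(80), P2:I, P3:I | bus: BusRd
[3] P3: load  L3 | P0:S(40), P1:I, P2:I, P3:S(40) | bus: BusRd
[4] P3: store L0 := 35 | P0:I, P1:I, P2:I, P3:M(35) | bus: BusRdX
[5] P0: load  L1 | P0:S(50), P1:I, P2:I, P3:I | bus: BusRd
[6] P2: load  L0 | P0:I, P1:I, P2:S(35), P3:S(35) | bus: BusRd,Flush
[7] P3: store L5 := 70 | P0:I, P1:I, P2:I, P3:M(70) | bus: BusRdX
[8] P2: load  L2 | P0:I, P1:I, P2:S(10), P3:I | bus: BusRd
[9] P2: store L5 := 5 | P0:I, P1:I, P2:M(5), P3:I | bus: BusRdX,Flush
[10] P2: store L0 := 95 | P0:I, P1:I, P2:M(95), P3:I | bus: BusRdX
[11] P1: store L5 := 79 | P0:I, P1:M(79), P2:I, P3:I | bus: BusRdX,Flush
[12] P0: load  L5 | P0:S(79), P1:S(79), P2:I, P3:I | bus: BusRd,Flush
[13] P2: load  L2 | P0:I, P1:I, P2:S(10), P3:I | bus: none
[14] P2: load  L5 | P0:S(79), P1:S(79), P2:S(79), P3:I | bus: BusRd
[15] P2: load  L5 | P0:S(79), P1:S(79), P2:S(79), P3:I | bus: none
[16] P3: load  L5 | P0:S(79), P1:S(79), P2:S(79), P3:S(79) | bus: BusRd
[17] P1: store L1 := 41 | P0:I, P1:M(41), P2:I, P3:I | bus: BusRdX

memory[L1] = 50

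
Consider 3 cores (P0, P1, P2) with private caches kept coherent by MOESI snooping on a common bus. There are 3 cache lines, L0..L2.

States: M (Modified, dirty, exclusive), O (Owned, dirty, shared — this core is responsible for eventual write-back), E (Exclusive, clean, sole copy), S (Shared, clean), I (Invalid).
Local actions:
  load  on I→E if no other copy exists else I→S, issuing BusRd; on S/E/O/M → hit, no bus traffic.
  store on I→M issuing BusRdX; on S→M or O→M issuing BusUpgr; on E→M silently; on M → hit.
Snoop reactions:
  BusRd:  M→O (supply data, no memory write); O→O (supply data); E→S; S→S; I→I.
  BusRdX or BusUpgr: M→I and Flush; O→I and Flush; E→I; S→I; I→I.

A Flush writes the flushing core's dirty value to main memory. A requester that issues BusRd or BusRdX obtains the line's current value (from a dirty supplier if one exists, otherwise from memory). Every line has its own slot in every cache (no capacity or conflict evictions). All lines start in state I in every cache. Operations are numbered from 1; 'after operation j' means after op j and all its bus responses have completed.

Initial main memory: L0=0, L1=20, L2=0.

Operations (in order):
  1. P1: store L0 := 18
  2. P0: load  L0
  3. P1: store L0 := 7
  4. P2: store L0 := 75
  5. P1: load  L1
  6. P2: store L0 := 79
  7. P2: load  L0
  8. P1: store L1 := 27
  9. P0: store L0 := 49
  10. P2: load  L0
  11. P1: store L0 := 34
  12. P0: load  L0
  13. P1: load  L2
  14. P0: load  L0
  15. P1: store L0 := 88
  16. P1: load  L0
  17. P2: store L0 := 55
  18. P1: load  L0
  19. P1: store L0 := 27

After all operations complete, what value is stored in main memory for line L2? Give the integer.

memory[L2] = 0

[1] P1: store L0 := 18 | P0:I, P1:M(18), P2:I | bus: BusRdX
[2] P0: load  L0 | P0:S(18), P1:O(18), P2:I | bus: BusRd
[3] P1: store L0 := 7 | P0:I, P1:M(7), P2:I | bus: BusUpgr
[4] P2: store L0 := 75 | P0:I, P1:I, P2:M(75) | bus: BusRdX,Flush
[5] P1: load  L1 | P0:I, P1:E(20), P2:I | bus: BusRd
[6] P2: store L0 := 79 | P0:I, P1:I, P2:M(79) | bus: none
[7] P2: load  L0 | P0:I, P1:I, P2:M(79) | bus: none
[8] P1: store L1 := 27 | P0:I, P1:M(27), P2:I | bus: none
[9] P0: store L0 := 49 | P0:M(49), P1:I, P2:I | bus: BusRdX,Flush
[10] P2: load  L0 | P0:O(49), P1:I, P2:S(49) | bus: BusRd
[11] P1: store L0 := 34 | P0:I, P1:M(34), P2:I | bus: BusRdX,Flush
[12] P0: load  L0 | P0:S(34), P1:O(34), P2:I | bus: BusRd
[13] P1: load  L2 | P0:I, P1:E(0), P2:I | bus: BusRd
[14] P0: load  L0 | P0:S(34), P1:O(34), P2:I | bus: none
[15] P1: store L0 := 88 | P0:I, P1:M(88), P2:I | bus: BusUpgr
[16] P1: load  L0 | P0:I, P1:M(88), P2:I | bus: none
[17] P2: store L0 := 55 | P0:I, P1:I, P2:M(55) | bus: BusRdX,Flush
[18] P1: load  L0 | P0:I, P1:S(55), P2:O(55) | bus: BusRd
[19] P1: store L0 := 27 | P0:I, P1:M(27), P2:I | bus: BusUpgr,Flush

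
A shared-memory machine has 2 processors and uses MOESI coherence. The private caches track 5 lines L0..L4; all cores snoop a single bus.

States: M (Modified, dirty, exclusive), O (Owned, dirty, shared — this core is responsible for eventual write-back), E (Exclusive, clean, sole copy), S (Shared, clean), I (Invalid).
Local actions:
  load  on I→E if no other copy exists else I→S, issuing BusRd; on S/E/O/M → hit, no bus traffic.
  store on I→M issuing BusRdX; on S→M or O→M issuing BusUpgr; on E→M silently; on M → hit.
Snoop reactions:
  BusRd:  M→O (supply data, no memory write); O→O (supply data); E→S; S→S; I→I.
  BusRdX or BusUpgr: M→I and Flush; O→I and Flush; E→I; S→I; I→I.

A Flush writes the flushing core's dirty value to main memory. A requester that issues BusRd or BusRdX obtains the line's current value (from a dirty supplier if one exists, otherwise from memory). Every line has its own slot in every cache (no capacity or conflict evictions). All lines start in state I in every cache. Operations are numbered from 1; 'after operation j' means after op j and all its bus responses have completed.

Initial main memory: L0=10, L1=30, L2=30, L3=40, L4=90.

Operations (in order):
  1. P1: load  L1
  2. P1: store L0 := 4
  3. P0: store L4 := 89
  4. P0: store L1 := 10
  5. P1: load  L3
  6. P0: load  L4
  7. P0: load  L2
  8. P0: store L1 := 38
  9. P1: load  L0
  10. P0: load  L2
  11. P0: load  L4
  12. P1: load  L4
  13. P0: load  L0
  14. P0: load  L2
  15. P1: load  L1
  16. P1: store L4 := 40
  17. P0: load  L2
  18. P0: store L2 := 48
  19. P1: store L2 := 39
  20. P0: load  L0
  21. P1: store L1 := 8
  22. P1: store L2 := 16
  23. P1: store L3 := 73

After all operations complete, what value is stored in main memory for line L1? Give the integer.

  op1 P1: load  L1 → I/E on L1; bus BusRd; mem=30
  op2 P1: store L0 := 4 → I/M on L0; bus BusRdX; mem=10
  op3 P0: store L4 := 89 → M/I on L4; bus BusRdX; mem=90
  op4 P0: store L1 := 10 → M/I on L1; bus BusRdX; mem=30
  op5 P1: load  L3 → I/E on L3; bus BusRd; mem=40
  op6 P0: load  L4 → M/I on L4; bus (none); mem=90
  op7 P0: load  L2 → E/I on L2; bus BusRd; mem=30
  op8 P0: store L1 := 38 → M/I on L1; bus (none); mem=30
  op9 P1: load  L0 → I/M on L0; bus (none); mem=10
  op10 P0: load  L2 → E/I on L2; bus (none); mem=30
  op11 P0: load  L4 → M/I on L4; bus (none); mem=90
  op12 P1: load  L4 → O/S on L4; bus BusRd; mem=90
  op13 P0: load  L0 → S/O on L0; bus BusRd; mem=10
  op14 P0: load  L2 → E/I on L2; bus (none); mem=30
  op15 P1: load  L1 → O/S on L1; bus BusRd; mem=30
  op16 P1: store L4 := 40 → I/M on L4; bus BusUpgr Flush; mem=89
  op17 P0: load  L2 → E/I on L2; bus (none); mem=30
  op18 P0: store L2 := 48 → M/I on L2; bus (none); mem=30
  op19 P1: store L2 := 39 → I/M on L2; bus BusRdX Flush; mem=48
  op20 P0: load  L0 → S/O on L0; bus (none); mem=10
  op21 P1: store L1 := 8 → I/M on L1; bus BusUpgr Flush; mem=38
  op22 P1: store L2 := 16 → I/M on L2; bus (none); mem=48
  op23 P1: store L3 := 73 → I/M on L3; bus (none); mem=40

memory[L1] = 38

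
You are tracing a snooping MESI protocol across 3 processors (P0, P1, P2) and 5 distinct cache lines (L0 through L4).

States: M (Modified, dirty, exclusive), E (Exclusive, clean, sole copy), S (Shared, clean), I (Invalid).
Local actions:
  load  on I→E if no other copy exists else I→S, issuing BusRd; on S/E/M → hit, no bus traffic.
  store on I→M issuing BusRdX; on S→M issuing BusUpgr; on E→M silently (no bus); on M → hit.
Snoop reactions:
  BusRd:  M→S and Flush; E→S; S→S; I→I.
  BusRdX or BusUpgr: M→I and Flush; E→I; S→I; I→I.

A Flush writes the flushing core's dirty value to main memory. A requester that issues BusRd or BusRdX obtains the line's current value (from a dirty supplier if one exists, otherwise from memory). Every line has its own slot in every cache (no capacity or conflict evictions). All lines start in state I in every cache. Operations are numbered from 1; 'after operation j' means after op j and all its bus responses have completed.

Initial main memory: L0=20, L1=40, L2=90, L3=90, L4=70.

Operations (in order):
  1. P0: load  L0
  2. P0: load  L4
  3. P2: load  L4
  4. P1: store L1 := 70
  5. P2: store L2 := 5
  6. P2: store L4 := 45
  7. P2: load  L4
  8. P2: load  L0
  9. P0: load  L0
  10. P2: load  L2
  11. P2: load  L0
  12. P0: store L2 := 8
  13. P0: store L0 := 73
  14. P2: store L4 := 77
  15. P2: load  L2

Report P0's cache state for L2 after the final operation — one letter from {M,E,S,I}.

state = S

  op1 P0: load  L0 → E/I/I on L0; bus BusRd; mem=20
  op2 P0: load  L4 → E/I/I on L4; bus BusRd; mem=70
  op3 P2: load  L4 → S/I/S on L4; bus BusRd; mem=70
  op4 P1: store L1 := 70 → I/M/I on L1; bus BusRdX; mem=40
  op5 P2: store L2 := 5 → I/I/M on L2; bus BusRdX; mem=90
  op6 P2: store L4 := 45 → I/I/M on L4; bus BusUpgr; mem=70
  op7 P2: load  L4 → I/I/M on L4; bus (none); mem=70
  op8 P2: load  L0 → S/I/S on L0; bus BusRd; mem=20
  op9 P0: load  L0 → S/I/S on L0; bus (none); mem=20
  op10 P2: load  L2 → I/I/M on L2; bus (none); mem=90
  op11 P2: load  L0 → S/I/S on L0; bus (none); mem=20
  op12 P0: store L2 := 8 → M/I/I on L2; bus BusRdX Flush; mem=5
  op13 P0: store L0 := 73 → M/I/I on L0; bus BusUpgr; mem=20
  op14 P2: store L4 := 77 → I/I/M on L4; bus (none); mem=70
  op15 P2: load  L2 → S/I/S on L2; bus BusRd Flush; mem=8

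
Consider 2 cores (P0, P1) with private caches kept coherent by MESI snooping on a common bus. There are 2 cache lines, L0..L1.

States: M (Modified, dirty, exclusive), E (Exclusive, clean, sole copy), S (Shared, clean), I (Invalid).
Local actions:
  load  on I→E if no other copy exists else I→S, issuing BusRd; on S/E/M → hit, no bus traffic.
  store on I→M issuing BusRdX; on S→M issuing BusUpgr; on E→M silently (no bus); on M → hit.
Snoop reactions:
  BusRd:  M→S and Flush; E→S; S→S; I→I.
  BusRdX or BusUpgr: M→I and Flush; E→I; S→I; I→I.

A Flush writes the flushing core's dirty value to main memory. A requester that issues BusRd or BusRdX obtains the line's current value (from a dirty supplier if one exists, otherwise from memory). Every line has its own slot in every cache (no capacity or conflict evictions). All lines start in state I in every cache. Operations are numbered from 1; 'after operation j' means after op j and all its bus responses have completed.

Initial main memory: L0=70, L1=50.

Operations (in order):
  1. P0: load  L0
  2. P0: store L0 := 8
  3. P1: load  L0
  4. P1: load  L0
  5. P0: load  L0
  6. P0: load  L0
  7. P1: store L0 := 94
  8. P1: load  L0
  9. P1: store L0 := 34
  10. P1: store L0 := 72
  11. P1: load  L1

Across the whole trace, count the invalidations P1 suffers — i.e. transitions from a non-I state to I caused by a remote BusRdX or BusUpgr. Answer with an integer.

invalidations = 0

  op1 P0: load  L0 → E/I on L0; bus BusRd; mem=70
  op2 P0: store L0 := 8 → M/I on L0; bus (none); mem=70
  op3 P1: load  L0 → S/S on L0; bus BusRd Flush; mem=8
  op4 P1: load  L0 → S/S on L0; bus (none); mem=8
  op5 P0: load  L0 → S/S on L0; bus (none); mem=8
  op6 P0: load  L0 → S/S on L0; bus (none); mem=8
  op7 P1: store L0 := 94 → I/M on L0; bus BusUpgr; mem=8
  op8 P1: load  L0 → I/M on L0; bus (none); mem=8
  op9 P1: store L0 := 34 → I/M on L0; bus (none); mem=8
  op10 P1: store L0 := 72 → I/M on L0; bus (none); mem=8
  op11 P1: load  L1 → I/E on L1; bus BusRd; mem=50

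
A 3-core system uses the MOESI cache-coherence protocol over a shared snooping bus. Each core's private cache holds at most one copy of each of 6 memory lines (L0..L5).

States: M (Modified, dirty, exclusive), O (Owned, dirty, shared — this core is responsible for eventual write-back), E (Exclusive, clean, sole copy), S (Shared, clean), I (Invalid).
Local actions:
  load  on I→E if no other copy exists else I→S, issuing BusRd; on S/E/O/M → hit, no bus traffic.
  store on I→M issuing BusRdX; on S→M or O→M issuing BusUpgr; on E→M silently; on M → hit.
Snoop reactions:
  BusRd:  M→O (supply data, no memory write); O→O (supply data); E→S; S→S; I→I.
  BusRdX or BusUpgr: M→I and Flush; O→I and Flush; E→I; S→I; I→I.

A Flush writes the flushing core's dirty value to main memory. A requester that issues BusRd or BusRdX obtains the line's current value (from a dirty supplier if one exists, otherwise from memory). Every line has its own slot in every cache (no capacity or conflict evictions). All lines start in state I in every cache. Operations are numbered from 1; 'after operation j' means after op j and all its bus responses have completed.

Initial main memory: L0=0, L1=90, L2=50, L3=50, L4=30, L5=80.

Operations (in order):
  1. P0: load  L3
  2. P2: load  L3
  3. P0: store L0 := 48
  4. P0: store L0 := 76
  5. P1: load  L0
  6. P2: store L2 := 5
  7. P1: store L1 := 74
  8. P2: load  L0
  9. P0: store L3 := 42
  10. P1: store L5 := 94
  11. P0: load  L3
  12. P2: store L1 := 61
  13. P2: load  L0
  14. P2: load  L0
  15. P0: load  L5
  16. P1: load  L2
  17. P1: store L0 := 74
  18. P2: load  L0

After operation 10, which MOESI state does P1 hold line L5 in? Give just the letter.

state = M

1. P0: load  L3  bus=[BusRd]  L3: P0=E P1=I P2=I  mem[L3]=50
2. P2: load  L3  bus=[BusRd]  L3: P0=S P1=I P2=S  mem[L3]=50
3. P0: store L0 := 48  bus=[BusRdX]  L0: P0=M P1=I P2=I  mem[L0]=0
4. P0: store L0 := 76  bus=[-]  L0: P0=M P1=I P2=I  mem[L0]=0
5. P1: load  L0  bus=[BusRd]  L0: P0=O P1=S P2=I  mem[L0]=0
6. P2: store L2 := 5  bus=[BusRdX]  L2: P0=I P1=I P2=M  mem[L2]=50
7. P1: store L1 := 74  bus=[BusRdX]  L1: P0=I P1=M P2=I  mem[L1]=90
8. P2: load  L0  bus=[BusRd]  L0: P0=O P1=S P2=S  mem[L0]=0
9. P0: store L3 := 42  bus=[BusUpgr]  L3: P0=M P1=I P2=I  mem[L3]=50
10. P1: store L5 := 94  bus=[BusRdX]  L5: P0=I P1=M P2=I  mem[L5]=80
11. P0: load  L3  bus=[-]  L3: P0=M P1=I P2=I  mem[L3]=50
12. P2: store L1 := 61  bus=[BusRdX,Flush]  L1: P0=I P1=I P2=M  mem[L1]=74
13. P2: load  L0  bus=[-]  L0: P0=O P1=S P2=S  mem[L0]=0
14. P2: load  L0  bus=[-]  L0: P0=O P1=S P2=S  mem[L0]=0
15. P0: load  L5  bus=[BusRd]  L5: P0=S P1=O P2=I  mem[L5]=80
16. P1: load  L2  bus=[BusRd]  L2: P0=I P1=S P2=O  mem[L2]=50
17. P1: store L0 := 74  bus=[BusUpgr,Flush]  L0: P0=I P1=M P2=I  mem[L0]=76
18. P2: load  L0  bus=[BusRd]  L0: P0=I P1=O P2=S  mem[L0]=76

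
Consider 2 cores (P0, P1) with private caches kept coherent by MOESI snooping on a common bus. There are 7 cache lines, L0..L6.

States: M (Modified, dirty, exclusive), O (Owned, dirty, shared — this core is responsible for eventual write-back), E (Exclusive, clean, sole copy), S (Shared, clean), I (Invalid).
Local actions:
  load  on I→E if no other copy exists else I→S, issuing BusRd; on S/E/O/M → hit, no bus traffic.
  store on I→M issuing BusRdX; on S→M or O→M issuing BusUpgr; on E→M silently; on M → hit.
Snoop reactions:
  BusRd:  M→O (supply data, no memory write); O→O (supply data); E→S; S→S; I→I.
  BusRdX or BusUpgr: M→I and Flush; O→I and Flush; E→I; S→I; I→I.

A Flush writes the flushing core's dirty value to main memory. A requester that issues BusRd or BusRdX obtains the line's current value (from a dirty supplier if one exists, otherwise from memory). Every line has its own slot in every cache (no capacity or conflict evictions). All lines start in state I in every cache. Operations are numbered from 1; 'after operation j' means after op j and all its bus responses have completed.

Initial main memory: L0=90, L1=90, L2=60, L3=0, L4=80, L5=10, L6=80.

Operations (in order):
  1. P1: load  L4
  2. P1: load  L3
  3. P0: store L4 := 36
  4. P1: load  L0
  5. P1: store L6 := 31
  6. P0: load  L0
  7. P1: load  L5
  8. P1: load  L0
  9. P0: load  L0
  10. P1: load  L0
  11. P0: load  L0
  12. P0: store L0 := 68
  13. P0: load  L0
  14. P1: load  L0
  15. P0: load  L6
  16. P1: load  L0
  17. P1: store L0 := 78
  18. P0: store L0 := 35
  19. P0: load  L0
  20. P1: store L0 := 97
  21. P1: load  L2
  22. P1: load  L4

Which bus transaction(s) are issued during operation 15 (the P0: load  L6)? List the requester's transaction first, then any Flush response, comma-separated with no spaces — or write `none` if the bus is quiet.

bus = BusRd

  op1 P1: load  L4 → I/E on L4; bus BusRd; mem=80
  op2 P1: load  L3 → I/E on L3; bus BusRd; mem=0
  op3 P0: store L4 := 36 → M/I on L4; bus BusRdX; mem=80
  op4 P1: load  L0 → I/E on L0; bus BusRd; mem=90
  op5 P1: store L6 := 31 → I/M on L6; bus BusRdX; mem=80
  op6 P0: load  L0 → S/S on L0; bus BusRd; mem=90
  op7 P1: load  L5 → I/E on L5; bus BusRd; mem=10
  op8 P1: load  L0 → S/S on L0; bus (none); mem=90
  op9 P0: load  L0 → S/S on L0; bus (none); mem=90
  op10 P1: load  L0 → S/S on L0; bus (none); mem=90
  op11 P0: load  L0 → S/S on L0; bus (none); mem=90
  op12 P0: store L0 := 68 → M/I on L0; bus BusUpgr; mem=90
  op13 P0: load  L0 → M/I on L0; bus (none); mem=90
  op14 P1: load  L0 → O/S on L0; bus BusRd; mem=90
  op15 P0: load  L6 → S/O on L6; bus BusRd; mem=80
  op16 P1: load  L0 → O/S on L0; bus (none); mem=90
  op17 P1: store L0 := 78 → I/M on L0; bus BusUpgr Flush; mem=68
  op18 P0: store L0 := 35 → M/I on L0; bus BusRdX Flush; mem=78
  op19 P0: load  L0 → M/I on L0; bus (none); mem=78
  op20 P1: store L0 := 97 → I/M on L0; bus BusRdX Flush; mem=35
  op21 P1: load  L2 → I/E on L2; bus BusRd; mem=60
  op22 P1: load  L4 → O/S on L4; bus BusRd; mem=80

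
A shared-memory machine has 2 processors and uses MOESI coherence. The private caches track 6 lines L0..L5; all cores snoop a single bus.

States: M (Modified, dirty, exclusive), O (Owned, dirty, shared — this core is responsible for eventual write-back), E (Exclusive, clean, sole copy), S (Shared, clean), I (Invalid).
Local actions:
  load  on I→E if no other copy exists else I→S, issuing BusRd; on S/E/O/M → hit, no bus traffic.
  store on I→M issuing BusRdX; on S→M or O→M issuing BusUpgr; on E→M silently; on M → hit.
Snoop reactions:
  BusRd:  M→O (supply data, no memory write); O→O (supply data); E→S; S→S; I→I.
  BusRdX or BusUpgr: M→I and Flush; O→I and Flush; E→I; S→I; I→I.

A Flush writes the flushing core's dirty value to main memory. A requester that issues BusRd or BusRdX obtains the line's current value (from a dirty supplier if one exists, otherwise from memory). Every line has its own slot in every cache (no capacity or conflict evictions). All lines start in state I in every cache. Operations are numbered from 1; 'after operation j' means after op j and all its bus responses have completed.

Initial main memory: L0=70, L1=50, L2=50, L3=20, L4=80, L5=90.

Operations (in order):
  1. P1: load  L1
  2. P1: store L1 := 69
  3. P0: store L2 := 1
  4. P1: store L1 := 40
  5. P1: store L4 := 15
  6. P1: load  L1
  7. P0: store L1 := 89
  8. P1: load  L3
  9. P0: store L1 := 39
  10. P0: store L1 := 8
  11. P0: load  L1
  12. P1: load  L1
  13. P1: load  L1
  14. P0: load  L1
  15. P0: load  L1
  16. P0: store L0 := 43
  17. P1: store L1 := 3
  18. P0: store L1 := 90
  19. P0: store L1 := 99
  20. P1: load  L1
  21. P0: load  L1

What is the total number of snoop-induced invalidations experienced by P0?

[1] P1: load  L1 | P0:I, P1:E(50) | bus: BusRd
[2] P1: store L1 := 69 | P0:I, P1:M(69) | bus: none
[3] P0: store L2 := 1 | P0:M(1), P1:I | bus: BusRdX
[4] P1: store L1 := 40 | P0:I, P1:M(40) | bus: none
[5] P1: store L4 := 15 | P0:I, P1:M(15) | bus: BusRdX
[6] P1: load  L1 | P0:I, P1:M(40) | bus: none
[7] P0: store L1 := 89 | P0:M(89), P1:I | bus: BusRdX,Flush
[8] P1: load  L3 | P0:I, P1:E(20) | bus: BusRd
[9] P0: store L1 := 39 | P0:M(39), P1:I | bus: none
[10] P0: store L1 := 8 | P0:M(8), P1:I | bus: none
[11] P0: load  L1 | P0:M(8), P1:I | bus: none
[12] P1: load  L1 | P0:O(8), P1:S(8) | bus: BusRd
[13] P1: load  L1 | P0:O(8), P1:S(8) | bus: none
[14] P0: load  L1 | P0:O(8), P1:S(8) | bus: none
[15] P0: load  L1 | P0:O(8), P1:S(8) | bus: none
[16] P0: store L0 := 43 | P0:M(43), P1:I | bus: BusRdX
[17] P1: store L1 := 3 | P0:I, P1:M(3) | bus: BusUpgr,Flush
[18] P0: store L1 := 90 | P0:M(90), P1:I | bus: BusRdX,Flush
[19] P0: store L1 := 99 | P0:M(99), P1:I | bus: none
[20] P1: load  L1 | P0:O(99), P1:S(99) | bus: BusRd
[21] P0: load  L1 | P0:O(99), P1:S(99) | bus: none

invalidations = 1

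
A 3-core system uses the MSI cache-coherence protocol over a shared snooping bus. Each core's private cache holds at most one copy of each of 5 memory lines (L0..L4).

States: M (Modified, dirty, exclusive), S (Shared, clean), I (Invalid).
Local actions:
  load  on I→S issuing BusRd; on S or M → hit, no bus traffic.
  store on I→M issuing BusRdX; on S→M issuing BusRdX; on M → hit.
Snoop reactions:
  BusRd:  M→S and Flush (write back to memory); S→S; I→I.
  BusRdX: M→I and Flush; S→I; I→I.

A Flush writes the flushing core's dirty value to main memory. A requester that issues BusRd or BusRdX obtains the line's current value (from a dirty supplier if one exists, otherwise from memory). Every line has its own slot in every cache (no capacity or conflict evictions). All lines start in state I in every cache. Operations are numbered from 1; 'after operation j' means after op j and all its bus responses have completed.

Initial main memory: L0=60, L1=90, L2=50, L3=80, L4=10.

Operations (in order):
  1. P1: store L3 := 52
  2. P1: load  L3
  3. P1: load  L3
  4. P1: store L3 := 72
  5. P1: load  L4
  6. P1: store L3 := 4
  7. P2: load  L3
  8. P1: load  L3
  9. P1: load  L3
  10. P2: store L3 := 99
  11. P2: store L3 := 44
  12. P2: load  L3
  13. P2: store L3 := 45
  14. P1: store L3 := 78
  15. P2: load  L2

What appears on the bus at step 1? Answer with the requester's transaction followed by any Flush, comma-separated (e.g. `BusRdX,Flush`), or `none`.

1. P1: store L3 := 52  bus=[BusRdX]  L3: P0=I P1=M P2=I  mem[L3]=80
2. P1: load  L3  bus=[-]  L3: P0=I P1=M P2=I  mem[L3]=80
3. P1: load  L3  bus=[-]  L3: P0=I P1=M P2=I  mem[L3]=80
4. P1: store L3 := 72  bus=[-]  L3: P0=I P1=M P2=I  mem[L3]=80
5. P1: load  L4  bus=[BusRd]  L4: P0=I P1=S P2=I  mem[L4]=10
6. P1: store L3 := 4  bus=[-]  L3: P0=I P1=M P2=I  mem[L3]=80
7. P2: load  L3  bus=[BusRd,Flush]  L3: P0=I P1=S P2=S  mem[L3]=4
8. P1: load  L3  bus=[-]  L3: P0=I P1=S P2=S  mem[L3]=4
9. P1: load  L3  bus=[-]  L3: P0=I P1=S P2=S  mem[L3]=4
10. P2: store L3 := 99  bus=[BusRdX]  L3: P0=I P1=I P2=M  mem[L3]=4
11. P2: store L3 := 44  bus=[-]  L3: P0=I P1=I P2=M  mem[L3]=4
12. P2: load  L3  bus=[-]  L3: P0=I P1=I P2=M  mem[L3]=4
13. P2: store L3 := 45  bus=[-]  L3: P0=I P1=I P2=M  mem[L3]=4
14. P1: store L3 := 78  bus=[BusRdX,Flush]  L3: P0=I P1=M P2=I  mem[L3]=45
15. P2: load  L2  bus=[BusRd]  L2: P0=I P1=I P2=S  mem[L2]=50

bus = BusRdX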